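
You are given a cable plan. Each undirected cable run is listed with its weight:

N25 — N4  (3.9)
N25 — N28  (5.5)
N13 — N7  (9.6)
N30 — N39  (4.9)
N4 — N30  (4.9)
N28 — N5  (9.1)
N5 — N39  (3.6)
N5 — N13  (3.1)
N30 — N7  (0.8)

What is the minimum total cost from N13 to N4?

15.3

Candidate routes:
N13 - N5 - N39 - N30 - N4: 3.1+3.6+4.9+4.9 = 16.5
N13 - N7 - N30 - N4: 9.6+0.8+4.9 = 15.3
The minimum is 15.3 via N13 - N7 - N30 - N4.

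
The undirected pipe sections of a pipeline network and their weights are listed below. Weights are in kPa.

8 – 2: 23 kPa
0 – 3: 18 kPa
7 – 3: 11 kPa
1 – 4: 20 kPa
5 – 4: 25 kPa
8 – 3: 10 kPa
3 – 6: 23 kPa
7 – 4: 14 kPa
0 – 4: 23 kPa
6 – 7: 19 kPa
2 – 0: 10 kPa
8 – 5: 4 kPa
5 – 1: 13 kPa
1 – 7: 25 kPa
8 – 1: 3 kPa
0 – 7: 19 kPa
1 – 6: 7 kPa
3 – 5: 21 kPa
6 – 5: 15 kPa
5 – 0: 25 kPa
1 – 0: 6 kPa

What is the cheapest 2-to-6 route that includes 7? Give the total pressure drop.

48 kPa

Shortest 2→7: 2 → 0 → 7 = 29
Shortest 7→6: 7 → 6 = 19
Total via 7: 29 + 19 = 48 kPa.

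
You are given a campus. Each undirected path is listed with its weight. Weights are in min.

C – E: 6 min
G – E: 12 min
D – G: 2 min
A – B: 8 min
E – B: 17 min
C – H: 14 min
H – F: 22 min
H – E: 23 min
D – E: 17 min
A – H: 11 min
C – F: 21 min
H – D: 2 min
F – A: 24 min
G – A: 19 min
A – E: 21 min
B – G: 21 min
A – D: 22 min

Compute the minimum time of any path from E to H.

Running Dijkstra from E:
E: 0
C: 6  (via E)
G: 12  (via E)
D: 14  (via G)
H: 16  (via D)
Shortest route: E–G–D–H = 16 min.

16 min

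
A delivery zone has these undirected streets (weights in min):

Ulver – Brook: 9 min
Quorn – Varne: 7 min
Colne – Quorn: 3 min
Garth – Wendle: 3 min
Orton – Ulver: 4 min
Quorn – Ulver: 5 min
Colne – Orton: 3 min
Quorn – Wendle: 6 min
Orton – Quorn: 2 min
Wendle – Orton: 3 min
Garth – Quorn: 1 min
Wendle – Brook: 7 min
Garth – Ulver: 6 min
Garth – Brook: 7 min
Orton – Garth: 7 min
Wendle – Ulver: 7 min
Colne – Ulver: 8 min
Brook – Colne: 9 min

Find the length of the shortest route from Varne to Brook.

15 min

Compare a few routes:
Varne - Quorn - Garth - Wendle - Brook: 7+1+3+7 = 18
Varne - Quorn - Colne - Brook: 7+3+9 = 19
Varne - Quorn - Garth - Brook: 7+1+7 = 15
Cheapest is Varne - Quorn - Garth - Brook at 15 min.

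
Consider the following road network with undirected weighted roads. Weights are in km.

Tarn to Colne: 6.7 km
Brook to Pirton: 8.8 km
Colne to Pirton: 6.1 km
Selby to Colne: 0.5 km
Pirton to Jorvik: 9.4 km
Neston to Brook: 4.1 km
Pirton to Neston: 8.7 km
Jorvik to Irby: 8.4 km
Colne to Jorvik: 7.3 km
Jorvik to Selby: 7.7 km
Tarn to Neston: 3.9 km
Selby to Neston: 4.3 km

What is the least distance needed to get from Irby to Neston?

Enumerating some paths:
Irby → Jorvik → Selby → Neston: 8.4+7.7+4.3 = 20.4
Irby → Jorvik → Colne → Tarn → Neston: 8.4+7.3+6.7+3.9 = 26.3
Irby → Jorvik → Colne → Selby → Neston: 8.4+7.3+0.5+4.3 = 20.5
The minimum is 20.4 km via Irby → Jorvik → Selby → Neston.

20.4 km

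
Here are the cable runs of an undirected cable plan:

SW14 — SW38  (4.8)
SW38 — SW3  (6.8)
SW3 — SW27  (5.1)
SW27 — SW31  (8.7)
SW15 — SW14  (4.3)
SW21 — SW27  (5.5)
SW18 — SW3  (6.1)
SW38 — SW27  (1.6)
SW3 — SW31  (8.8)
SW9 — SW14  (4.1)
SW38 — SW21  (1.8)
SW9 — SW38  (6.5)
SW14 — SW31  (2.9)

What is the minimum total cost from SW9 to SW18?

19.3

Settle nodes by increasing distance from SW9:
SW9: 0
SW14: 4.1  (via SW9)
SW38: 6.5  (via SW9)
SW31: 7  (via SW14)
SW27: 8.1  (via SW38)
SW21: 8.3  (via SW38)
SW15: 8.4  (via SW14)
SW3: 13.2  (via SW27)
SW18: 19.3  (via SW3)
Shortest route: SW9 → SW38 → SW27 → SW3 → SW18 = 19.3.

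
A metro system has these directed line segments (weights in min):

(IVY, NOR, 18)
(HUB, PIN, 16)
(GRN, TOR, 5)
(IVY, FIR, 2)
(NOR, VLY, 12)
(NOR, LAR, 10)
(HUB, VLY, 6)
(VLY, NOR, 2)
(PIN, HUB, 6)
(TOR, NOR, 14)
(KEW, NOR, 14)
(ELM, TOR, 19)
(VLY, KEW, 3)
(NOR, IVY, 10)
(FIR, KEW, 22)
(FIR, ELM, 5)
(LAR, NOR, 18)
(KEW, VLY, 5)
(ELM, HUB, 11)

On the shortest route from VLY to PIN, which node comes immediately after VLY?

Compare a few routes:
VLY → KEW → NOR → IVY → FIR → ELM → HUB → PIN: 3+14+10+2+5+11+16 = 61
VLY → NOR → IVY → FIR → ELM → HUB → PIN: 2+10+2+5+11+16 = 46
The minimum is 46 min via VLY → NOR → IVY → FIR → ELM → HUB → PIN.
So from VLY the first move is to NOR.

NOR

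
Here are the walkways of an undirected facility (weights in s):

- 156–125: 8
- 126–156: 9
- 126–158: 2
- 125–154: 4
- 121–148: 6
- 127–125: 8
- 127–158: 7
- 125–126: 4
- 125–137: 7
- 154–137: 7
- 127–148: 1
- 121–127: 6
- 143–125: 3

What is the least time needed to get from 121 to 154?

18 s

Candidate routes:
121 - 127 - 158 - 126 - 125 - 154: 6+7+2+4+4 = 23
121 - 148 - 127 - 158 - 126 - 125 - 154: 6+1+7+2+4+4 = 24
121 - 127 - 125 - 154: 6+8+4 = 18
121 - 148 - 127 - 125 - 154: 6+1+8+4 = 19
Cheapest is 121 - 127 - 125 - 154 at 18 s.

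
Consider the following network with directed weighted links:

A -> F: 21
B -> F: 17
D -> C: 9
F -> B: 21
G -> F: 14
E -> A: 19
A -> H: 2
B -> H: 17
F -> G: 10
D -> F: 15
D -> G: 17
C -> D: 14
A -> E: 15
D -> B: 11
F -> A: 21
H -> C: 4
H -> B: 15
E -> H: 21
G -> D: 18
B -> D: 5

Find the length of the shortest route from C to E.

Compare a few routes:
C–D–B–F–A–E: 14+11+17+21+15 = 78
C–D–F–A–E: 14+15+21+15 = 65
Cheapest is C–D–F–A–E at 65.

65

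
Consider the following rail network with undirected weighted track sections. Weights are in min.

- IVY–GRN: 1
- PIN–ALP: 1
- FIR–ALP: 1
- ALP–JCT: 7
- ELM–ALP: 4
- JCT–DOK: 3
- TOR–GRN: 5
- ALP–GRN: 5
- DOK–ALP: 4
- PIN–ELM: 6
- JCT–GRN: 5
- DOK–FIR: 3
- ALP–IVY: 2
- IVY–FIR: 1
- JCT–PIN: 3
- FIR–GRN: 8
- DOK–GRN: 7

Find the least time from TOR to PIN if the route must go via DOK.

Best TOR to DOK: TOR → GRN → IVY → FIR → DOK costing 10
Best DOK to PIN: DOK → ALP → PIN costing 5
Total via DOK: 10 + 5 = 15 min.

15 min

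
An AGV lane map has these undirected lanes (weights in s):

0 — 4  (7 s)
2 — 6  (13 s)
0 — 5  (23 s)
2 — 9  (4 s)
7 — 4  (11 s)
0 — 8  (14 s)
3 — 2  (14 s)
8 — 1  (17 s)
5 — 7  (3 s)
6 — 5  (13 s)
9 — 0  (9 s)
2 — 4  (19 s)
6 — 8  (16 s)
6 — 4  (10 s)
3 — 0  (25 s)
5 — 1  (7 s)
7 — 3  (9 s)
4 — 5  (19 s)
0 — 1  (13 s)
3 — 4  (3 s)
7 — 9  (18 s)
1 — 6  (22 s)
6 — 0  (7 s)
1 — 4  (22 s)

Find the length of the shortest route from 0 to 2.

13 s

Candidate routes:
0 → 9 → 2: 9+4 = 13
0 → 6 → 2: 7+13 = 20
The minimum is 13 s via 0 → 9 → 2.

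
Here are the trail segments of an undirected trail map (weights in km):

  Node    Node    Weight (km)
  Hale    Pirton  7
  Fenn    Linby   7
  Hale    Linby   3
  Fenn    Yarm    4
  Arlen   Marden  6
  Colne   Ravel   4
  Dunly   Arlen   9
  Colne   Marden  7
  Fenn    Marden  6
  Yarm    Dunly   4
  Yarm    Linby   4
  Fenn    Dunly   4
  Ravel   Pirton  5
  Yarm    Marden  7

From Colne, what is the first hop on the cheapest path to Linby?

Compare a few routes:
Colne–Marden–Yarm–Linby: 7+7+4 = 18
Colne–Marden–Fenn–Linby: 7+6+7 = 20
Colne–Ravel–Pirton–Hale–Linby: 4+5+7+3 = 19
Cheapest is Colne–Marden–Yarm–Linby at 18 km.
So from Colne the first move is to Marden.

Marden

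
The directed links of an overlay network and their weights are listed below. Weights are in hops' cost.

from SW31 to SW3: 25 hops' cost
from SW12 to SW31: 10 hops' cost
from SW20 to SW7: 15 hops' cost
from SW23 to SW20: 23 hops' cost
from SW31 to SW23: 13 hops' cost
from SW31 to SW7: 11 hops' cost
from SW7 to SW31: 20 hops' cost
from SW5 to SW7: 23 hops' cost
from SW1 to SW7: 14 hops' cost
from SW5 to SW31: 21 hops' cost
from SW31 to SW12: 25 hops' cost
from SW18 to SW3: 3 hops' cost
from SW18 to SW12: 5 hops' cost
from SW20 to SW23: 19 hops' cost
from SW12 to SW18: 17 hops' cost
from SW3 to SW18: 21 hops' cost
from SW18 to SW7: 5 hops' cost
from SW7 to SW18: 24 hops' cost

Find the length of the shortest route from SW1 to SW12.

43 hops' cost

Compare a few routes:
SW1–SW7–SW18–SW12: 14+24+5 = 43
SW1–SW7–SW31–SW3–SW18–SW12: 14+20+25+21+5 = 85
SW1–SW7–SW31–SW12: 14+20+25 = 59
Cheapest is SW1–SW7–SW18–SW12 at 43 hops' cost.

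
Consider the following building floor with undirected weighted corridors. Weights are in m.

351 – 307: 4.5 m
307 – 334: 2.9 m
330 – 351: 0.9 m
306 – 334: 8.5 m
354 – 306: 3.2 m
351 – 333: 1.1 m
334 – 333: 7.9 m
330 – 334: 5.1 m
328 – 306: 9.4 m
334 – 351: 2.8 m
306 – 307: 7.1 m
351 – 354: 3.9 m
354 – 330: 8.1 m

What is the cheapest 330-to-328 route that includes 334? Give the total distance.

Shortest 330→334: 330–351–334 = 3.7
Shortest 334→328: 334–306–328 = 17.9
Total via 334: 3.7 + 17.9 = 21.6 m.

21.6 m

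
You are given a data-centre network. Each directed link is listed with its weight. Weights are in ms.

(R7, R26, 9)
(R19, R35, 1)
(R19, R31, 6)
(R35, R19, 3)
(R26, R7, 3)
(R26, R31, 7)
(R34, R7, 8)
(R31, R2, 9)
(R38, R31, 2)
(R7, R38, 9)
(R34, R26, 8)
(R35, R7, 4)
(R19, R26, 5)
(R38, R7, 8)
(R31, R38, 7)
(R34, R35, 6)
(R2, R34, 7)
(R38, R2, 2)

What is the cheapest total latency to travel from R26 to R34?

Candidate routes:
R26–R7–R38–R2–R34: 3+9+2+7 = 21
R26–R31–R2–R34: 7+9+7 = 23
R26–R31–R38–R2–R34: 7+7+2+7 = 23
The minimum is 21 ms via R26–R7–R38–R2–R34.

21 ms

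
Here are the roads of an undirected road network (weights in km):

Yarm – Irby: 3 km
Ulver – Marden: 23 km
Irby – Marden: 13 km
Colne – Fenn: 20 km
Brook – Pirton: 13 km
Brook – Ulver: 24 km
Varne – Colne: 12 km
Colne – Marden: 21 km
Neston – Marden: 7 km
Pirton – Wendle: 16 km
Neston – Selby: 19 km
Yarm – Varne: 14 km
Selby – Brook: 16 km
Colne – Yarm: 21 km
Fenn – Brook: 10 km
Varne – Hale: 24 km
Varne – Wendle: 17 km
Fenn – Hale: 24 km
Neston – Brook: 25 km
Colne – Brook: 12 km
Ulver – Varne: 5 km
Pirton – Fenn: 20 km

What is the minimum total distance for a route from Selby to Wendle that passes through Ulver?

62 km

Shortest Selby→Ulver: Selby–Brook–Ulver = 40
Shortest Ulver→Wendle: Ulver–Varne–Wendle = 22
Total via Ulver: 40 + 22 = 62 km.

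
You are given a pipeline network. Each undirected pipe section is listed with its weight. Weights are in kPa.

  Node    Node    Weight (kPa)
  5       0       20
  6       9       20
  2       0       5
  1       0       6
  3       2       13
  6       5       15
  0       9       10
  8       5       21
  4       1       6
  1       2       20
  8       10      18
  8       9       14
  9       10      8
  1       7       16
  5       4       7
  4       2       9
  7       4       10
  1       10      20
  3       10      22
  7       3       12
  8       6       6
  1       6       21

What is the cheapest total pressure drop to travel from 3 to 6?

Shortest distances from 3:
3: 0
7: 12  (via 3)
2: 13  (via 3)
0: 18  (via 2)
4: 22  (via 7)
10: 22  (via 3)
1: 24  (via 0)
9: 28  (via 0)
5: 29  (via 4)
8: 40  (via 10)
6: 44  (via 5)
Shortest route: 3–7–4–5–6 = 44 kPa.

44 kPa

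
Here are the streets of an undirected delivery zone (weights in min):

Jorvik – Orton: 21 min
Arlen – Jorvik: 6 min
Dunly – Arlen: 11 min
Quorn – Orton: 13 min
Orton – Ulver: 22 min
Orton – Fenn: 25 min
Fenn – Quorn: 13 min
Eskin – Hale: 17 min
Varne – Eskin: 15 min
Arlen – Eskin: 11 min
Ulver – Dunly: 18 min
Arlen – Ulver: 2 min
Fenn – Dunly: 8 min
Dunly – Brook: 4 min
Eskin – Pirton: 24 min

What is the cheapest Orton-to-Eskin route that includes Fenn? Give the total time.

55 min

Best Orton to Fenn: Orton–Fenn costing 25
Best Fenn to Eskin: Fenn–Dunly–Arlen–Eskin costing 30
Total via Fenn: 25 + 30 = 55 min.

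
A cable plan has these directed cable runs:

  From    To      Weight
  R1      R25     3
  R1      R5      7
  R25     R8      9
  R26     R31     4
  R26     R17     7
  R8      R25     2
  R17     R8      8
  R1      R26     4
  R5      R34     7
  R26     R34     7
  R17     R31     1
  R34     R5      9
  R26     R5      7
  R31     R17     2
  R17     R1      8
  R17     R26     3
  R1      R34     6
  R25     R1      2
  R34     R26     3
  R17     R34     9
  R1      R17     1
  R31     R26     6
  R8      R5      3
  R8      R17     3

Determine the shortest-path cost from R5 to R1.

Enumerating some paths:
R5–R34–R26–R17–R1: 7+3+7+8 = 25
R5–R34–R26–R31–R17–R1: 7+3+4+2+8 = 24
Cheapest is R5–R34–R26–R31–R17–R1 at 24.

24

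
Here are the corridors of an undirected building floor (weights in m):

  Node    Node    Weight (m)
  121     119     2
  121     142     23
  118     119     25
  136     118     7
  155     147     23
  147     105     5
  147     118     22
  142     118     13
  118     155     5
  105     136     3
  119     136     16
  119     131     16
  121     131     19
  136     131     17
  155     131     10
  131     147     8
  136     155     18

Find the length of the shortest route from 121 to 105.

21 m

Compare a few routes:
121 - 119 - 131 - 147 - 105: 2+16+8+5 = 31
121 - 119 - 136 - 105: 2+16+3 = 21
121 - 119 - 118 - 136 - 105: 2+25+7+3 = 37
121 - 131 - 147 - 105: 19+8+5 = 32
Cheapest is 121 - 119 - 136 - 105 at 21 m.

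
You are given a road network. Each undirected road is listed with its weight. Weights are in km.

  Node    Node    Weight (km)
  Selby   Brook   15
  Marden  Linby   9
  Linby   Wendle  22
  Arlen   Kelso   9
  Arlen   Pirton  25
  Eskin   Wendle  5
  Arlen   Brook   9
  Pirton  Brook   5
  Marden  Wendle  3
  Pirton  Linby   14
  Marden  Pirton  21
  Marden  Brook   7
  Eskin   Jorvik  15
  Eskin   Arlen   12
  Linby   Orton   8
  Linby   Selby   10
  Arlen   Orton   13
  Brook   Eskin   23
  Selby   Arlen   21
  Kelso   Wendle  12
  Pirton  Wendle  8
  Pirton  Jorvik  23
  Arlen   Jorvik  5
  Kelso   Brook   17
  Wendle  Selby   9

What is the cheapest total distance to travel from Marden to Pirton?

Candidate routes:
Marden–Brook–Pirton: 7+5 = 12
Marden–Wendle–Pirton: 3+8 = 11
Cheapest is Marden–Wendle–Pirton at 11 km.

11 km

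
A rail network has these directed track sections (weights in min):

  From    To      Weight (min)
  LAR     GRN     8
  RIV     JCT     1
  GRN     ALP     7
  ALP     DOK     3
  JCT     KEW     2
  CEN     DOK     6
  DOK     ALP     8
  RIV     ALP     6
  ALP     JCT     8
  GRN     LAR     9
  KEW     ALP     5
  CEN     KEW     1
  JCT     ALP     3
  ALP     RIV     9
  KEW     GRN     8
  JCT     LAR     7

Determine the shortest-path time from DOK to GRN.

26 min

Running Dijkstra from DOK:
DOK: 0
ALP: 8  (via DOK)
JCT: 16  (via ALP)
RIV: 17  (via ALP)
KEW: 18  (via JCT)
LAR: 23  (via JCT)
GRN: 26  (via KEW)
Shortest route: DOK → ALP → JCT → KEW → GRN = 26 min.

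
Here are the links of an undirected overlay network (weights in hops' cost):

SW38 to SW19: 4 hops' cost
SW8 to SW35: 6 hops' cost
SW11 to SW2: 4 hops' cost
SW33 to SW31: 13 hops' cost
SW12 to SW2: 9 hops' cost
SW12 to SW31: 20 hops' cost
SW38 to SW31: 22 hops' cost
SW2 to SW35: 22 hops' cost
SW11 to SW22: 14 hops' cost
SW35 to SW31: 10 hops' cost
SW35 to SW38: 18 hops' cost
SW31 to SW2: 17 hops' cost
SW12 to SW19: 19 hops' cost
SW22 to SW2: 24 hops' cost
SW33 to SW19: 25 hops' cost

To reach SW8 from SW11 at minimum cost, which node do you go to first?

SW2

Compare a few routes:
SW11–SW2–SW12–SW31–SW35–SW8: 4+9+20+10+6 = 49
SW11–SW2–SW35–SW8: 4+22+6 = 32
SW11–SW2–SW31–SW35–SW8: 4+17+10+6 = 37
The minimum is 32 hops' cost via SW11–SW2–SW35–SW8.
So from SW11 the first move is to SW2.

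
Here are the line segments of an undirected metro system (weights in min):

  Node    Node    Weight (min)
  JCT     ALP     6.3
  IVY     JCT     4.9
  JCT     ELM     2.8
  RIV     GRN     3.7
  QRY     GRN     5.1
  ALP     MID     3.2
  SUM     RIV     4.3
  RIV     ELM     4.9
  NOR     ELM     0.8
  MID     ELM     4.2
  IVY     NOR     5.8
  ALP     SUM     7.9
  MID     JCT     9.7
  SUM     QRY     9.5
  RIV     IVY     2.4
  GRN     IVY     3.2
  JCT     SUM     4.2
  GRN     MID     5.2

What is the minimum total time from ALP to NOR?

8.2 min

Shortest distances from ALP:
ALP: 0
MID: 3.2  (via ALP)
JCT: 6.3  (via ALP)
ELM: 7.4  (via MID)
SUM: 7.9  (via ALP)
NOR: 8.2  (via ELM)
Shortest route: ALP → MID → ELM → NOR = 8.2 min.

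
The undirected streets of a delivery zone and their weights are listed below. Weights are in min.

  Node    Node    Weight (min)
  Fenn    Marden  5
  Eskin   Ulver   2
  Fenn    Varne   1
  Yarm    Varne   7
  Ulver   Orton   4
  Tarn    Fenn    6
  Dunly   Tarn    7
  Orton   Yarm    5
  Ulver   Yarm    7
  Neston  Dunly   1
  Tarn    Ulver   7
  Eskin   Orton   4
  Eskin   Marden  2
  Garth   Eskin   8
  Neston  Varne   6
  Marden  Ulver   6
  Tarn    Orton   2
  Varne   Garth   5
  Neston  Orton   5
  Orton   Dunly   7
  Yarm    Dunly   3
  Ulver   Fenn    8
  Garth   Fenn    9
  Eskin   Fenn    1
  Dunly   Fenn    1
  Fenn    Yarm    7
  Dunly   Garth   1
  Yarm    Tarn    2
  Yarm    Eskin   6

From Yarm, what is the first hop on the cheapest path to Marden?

Dunly

Compare a few routes:
Yarm - Dunly - Fenn - Eskin - Marden: 3+1+1+2 = 7
Yarm - Dunly - Fenn - Marden: 3+1+5 = 9
Yarm - Fenn - Eskin - Marden: 7+1+2 = 10
Yarm - Eskin - Marden: 6+2 = 8
The minimum is 7 min via Yarm - Dunly - Fenn - Eskin - Marden.
So from Yarm the first move is to Dunly.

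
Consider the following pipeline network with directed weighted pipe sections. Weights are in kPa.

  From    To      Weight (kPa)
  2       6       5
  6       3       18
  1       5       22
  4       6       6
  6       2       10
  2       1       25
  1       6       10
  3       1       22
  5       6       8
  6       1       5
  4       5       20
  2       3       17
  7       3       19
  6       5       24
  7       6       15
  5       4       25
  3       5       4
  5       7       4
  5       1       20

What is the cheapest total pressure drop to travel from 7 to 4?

Shortest distances from 7:
7: 0
6: 15  (via 7)
3: 19  (via 7)
1: 20  (via 6)
5: 23  (via 3)
2: 25  (via 6)
4: 48  (via 5)
Shortest route: 7 → 3 → 5 → 4 = 48 kPa.

48 kPa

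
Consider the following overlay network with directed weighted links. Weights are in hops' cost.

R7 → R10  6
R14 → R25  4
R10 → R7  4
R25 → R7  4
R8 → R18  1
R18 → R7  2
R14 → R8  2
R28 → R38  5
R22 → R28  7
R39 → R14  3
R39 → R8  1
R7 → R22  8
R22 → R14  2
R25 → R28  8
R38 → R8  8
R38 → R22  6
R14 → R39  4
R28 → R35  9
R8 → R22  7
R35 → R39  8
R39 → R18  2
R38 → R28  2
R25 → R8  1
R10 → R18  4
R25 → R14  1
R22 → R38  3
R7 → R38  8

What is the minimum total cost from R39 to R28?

Settle nodes by increasing distance from R39:
R39: 0
R8: 1  (via R39)
R18: 2  (via R39)
R14: 3  (via R39)
R7: 4  (via R18)
R25: 7  (via R14)
R22: 8  (via R8)
R10: 10  (via R7)
R38: 11  (via R22)
R28: 13  (via R38)
Shortest route: R39–R8–R22–R38–R28 = 13 hops' cost.

13 hops' cost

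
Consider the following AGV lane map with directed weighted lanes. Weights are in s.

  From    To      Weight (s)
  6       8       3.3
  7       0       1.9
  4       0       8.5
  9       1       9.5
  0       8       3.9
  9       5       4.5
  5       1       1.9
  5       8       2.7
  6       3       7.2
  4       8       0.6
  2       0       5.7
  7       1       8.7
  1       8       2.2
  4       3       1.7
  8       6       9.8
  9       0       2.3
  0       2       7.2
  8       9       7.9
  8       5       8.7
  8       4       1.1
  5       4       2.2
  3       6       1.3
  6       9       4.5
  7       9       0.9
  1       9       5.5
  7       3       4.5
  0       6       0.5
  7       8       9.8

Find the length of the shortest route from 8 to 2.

Compare a few routes:
8–4–3–6–9–0–2: 1.1+1.7+1.3+4.5+2.3+7.2 = 18.1
8–4–0–2: 1.1+8.5+7.2 = 16.8
8–6–9–0–2: 9.8+4.5+2.3+7.2 = 23.8
8–9–0–2: 7.9+2.3+7.2 = 17.4
Cheapest is 8–4–0–2 at 16.8 s.

16.8 s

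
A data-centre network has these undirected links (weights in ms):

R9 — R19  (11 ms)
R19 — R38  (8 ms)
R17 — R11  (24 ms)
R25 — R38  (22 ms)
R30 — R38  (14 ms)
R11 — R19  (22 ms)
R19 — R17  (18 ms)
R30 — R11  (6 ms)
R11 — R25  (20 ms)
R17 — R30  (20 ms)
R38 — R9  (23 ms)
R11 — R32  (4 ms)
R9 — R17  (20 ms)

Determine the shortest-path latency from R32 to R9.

Shortest distances from R32:
R32: 0
R11: 4  (via R32)
R30: 10  (via R11)
R38: 24  (via R30)
R25: 24  (via R11)
R19: 26  (via R11)
R17: 28  (via R11)
R9: 37  (via R19)
Shortest route: R32–R11–R19–R9 = 37 ms.

37 ms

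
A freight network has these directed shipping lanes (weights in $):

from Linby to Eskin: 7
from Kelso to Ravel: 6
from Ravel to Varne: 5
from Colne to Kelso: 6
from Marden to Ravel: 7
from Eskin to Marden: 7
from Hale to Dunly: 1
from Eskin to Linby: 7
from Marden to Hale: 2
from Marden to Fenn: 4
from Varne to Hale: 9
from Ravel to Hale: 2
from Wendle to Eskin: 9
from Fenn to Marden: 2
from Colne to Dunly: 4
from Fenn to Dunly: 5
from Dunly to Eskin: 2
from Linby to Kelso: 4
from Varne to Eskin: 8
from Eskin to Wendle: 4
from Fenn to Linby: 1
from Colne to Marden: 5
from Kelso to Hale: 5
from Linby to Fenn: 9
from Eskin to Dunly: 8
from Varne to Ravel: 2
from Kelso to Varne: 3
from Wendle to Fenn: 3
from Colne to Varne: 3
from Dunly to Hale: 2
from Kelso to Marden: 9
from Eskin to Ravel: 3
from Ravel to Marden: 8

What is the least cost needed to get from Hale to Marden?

$10

Shortest distances from Hale:
Hale: 0
Dunly: 1  (via Hale)
Eskin: 3  (via Dunly)
Ravel: 6  (via Eskin)
Wendle: 7  (via Eskin)
Fenn: 10  (via Wendle)
Marden: 10  (via Eskin)
Shortest route: Hale → Dunly → Eskin → Marden = $10.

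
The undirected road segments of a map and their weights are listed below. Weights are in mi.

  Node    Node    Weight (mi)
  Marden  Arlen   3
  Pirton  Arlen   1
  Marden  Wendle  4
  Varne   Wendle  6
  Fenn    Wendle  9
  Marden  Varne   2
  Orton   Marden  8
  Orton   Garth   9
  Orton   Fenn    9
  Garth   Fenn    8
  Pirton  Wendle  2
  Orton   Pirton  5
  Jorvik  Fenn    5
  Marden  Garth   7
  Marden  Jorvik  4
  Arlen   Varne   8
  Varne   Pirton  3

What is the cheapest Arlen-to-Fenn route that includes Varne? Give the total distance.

15 mi

Shortest Arlen→Varne: Arlen–Pirton–Varne = 4
Shortest Varne→Fenn: Varne–Marden–Jorvik–Fenn = 11
Total via Varne: 4 + 11 = 15 mi.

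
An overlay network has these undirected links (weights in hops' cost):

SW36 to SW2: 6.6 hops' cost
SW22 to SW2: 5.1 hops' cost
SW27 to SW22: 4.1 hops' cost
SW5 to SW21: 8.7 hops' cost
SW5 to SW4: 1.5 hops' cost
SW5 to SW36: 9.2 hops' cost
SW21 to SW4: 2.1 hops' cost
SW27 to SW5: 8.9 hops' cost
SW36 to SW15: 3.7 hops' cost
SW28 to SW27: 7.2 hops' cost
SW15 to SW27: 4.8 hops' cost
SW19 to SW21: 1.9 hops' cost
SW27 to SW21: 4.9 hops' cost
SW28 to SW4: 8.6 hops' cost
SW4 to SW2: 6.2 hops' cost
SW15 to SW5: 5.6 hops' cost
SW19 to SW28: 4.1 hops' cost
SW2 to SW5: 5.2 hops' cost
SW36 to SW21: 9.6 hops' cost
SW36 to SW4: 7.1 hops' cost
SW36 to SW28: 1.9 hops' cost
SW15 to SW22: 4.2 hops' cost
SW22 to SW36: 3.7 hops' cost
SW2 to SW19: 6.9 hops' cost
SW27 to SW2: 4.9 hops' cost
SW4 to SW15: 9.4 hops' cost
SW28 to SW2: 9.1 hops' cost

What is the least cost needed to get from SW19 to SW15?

9.7 hops' cost

Compare a few routes:
SW19 → SW28 → SW36 → SW15: 4.1+1.9+3.7 = 9.7
SW19 → SW21 → SW4 → SW5 → SW15: 1.9+2.1+1.5+5.6 = 11.1
Cheapest is SW19 → SW28 → SW36 → SW15 at 9.7 hops' cost.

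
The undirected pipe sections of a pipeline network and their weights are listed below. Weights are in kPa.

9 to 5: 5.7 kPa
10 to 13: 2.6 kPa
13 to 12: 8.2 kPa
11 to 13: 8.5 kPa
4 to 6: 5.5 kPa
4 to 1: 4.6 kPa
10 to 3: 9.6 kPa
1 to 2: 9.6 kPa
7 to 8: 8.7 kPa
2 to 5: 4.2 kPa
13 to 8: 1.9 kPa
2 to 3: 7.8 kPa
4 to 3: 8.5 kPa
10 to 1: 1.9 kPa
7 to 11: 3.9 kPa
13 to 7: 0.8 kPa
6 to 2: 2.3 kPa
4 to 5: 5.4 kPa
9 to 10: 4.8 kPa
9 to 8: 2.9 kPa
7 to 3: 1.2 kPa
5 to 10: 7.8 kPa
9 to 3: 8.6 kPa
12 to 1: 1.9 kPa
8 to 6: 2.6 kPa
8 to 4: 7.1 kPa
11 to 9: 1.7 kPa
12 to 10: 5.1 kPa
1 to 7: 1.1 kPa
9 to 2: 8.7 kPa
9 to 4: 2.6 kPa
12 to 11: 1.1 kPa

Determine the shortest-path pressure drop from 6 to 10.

7.1 kPa

Running Dijkstra from 6:
6: 0
2: 2.3  (via 6)
8: 2.6  (via 6)
13: 4.5  (via 8)
7: 5.3  (via 13)
4: 5.5  (via 6)
9: 5.5  (via 8)
1: 6.4  (via 7)
3: 6.5  (via 7)
5: 6.5  (via 2)
10: 7.1  (via 13)
Shortest route: 6 → 8 → 13 → 10 = 7.1 kPa.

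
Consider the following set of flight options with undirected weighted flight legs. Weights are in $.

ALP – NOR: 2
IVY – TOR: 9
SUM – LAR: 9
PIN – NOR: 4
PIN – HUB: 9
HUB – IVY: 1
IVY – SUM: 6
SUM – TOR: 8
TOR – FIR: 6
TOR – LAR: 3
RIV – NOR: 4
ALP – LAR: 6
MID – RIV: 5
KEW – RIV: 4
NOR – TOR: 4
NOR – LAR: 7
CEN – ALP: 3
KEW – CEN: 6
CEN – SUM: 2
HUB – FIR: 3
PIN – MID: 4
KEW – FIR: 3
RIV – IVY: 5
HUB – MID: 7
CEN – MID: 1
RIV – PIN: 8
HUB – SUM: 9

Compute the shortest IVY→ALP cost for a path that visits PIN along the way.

$16

Best IVY to PIN: IVY–HUB–PIN costing 10
Best PIN to ALP: PIN–NOR–ALP costing 6
Total via PIN: 10 + 6 = $16.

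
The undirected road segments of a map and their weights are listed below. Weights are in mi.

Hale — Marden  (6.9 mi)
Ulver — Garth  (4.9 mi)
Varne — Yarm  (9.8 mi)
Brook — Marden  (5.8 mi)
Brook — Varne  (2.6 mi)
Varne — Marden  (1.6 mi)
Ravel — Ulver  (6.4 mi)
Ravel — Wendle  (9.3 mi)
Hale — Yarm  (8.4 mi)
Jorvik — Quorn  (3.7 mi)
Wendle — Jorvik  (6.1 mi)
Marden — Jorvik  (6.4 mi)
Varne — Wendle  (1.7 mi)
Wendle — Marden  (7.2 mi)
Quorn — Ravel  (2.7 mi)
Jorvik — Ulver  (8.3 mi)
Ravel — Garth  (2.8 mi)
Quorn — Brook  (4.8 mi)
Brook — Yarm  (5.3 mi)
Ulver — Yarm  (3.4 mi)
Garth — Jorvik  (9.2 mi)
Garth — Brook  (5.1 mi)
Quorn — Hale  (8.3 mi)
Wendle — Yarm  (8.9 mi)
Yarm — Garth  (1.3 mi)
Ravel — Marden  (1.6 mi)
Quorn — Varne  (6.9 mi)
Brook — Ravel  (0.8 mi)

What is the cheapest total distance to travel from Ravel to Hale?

8.5 mi

Enumerating some paths:
Ravel–Quorn–Hale: 2.7+8.3 = 11
Ravel–Marden–Hale: 1.6+6.9 = 8.5
Cheapest is Ravel–Marden–Hale at 8.5 mi.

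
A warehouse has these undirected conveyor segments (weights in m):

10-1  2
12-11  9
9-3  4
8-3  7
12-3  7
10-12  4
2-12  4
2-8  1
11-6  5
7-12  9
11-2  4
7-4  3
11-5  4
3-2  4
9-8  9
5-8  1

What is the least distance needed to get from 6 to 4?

Candidate routes:
6 - 11 - 5 - 8 - 2 - 12 - 7 - 4: 5+4+1+1+4+9+3 = 27
6 - 11 - 12 - 7 - 4: 5+9+9+3 = 26
6 - 11 - 2 - 12 - 7 - 4: 5+4+4+9+3 = 25
6 - 11 - 2 - 3 - 12 - 7 - 4: 5+4+4+7+9+3 = 32
Cheapest is 6 - 11 - 2 - 12 - 7 - 4 at 25 m.

25 m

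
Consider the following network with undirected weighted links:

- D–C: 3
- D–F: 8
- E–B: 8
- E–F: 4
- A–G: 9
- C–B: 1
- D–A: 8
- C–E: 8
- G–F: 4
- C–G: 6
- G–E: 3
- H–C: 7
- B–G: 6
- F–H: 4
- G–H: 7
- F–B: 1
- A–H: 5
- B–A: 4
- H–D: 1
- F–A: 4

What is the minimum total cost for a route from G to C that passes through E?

Shortest G→E: G → E = 3
Shortest E→C: E → F → B → C = 6
Total via E: 3 + 6 = 9.

9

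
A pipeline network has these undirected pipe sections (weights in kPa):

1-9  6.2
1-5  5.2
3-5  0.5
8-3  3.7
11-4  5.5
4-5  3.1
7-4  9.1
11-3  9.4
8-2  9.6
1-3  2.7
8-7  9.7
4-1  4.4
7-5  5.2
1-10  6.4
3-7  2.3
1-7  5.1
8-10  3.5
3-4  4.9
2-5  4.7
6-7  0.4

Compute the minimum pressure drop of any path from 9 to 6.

Enumerating some paths:
9 - 1 - 7 - 6: 6.2+5.1+0.4 = 11.7
9 - 1 - 5 - 3 - 7 - 6: 6.2+5.2+0.5+2.3+0.4 = 14.6
9 - 1 - 3 - 7 - 6: 6.2+2.7+2.3+0.4 = 11.6
9 - 1 - 3 - 5 - 7 - 6: 6.2+2.7+0.5+5.2+0.4 = 15
Cheapest is 9 - 1 - 3 - 7 - 6 at 11.6 kPa.

11.6 kPa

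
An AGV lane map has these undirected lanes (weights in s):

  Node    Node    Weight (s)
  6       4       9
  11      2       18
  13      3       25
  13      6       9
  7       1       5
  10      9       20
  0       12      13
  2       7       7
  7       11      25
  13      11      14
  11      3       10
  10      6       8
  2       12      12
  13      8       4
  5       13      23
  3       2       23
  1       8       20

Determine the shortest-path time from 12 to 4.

62 s

Shortest distances from 12:
12: 0
2: 12  (via 12)
0: 13  (via 12)
7: 19  (via 2)
1: 24  (via 7)
11: 30  (via 2)
3: 35  (via 2)
8: 44  (via 1)
13: 44  (via 11)
6: 53  (via 13)
10: 61  (via 6)
4: 62  (via 6)
Shortest route: 12–2–11–13–6–4 = 62 s.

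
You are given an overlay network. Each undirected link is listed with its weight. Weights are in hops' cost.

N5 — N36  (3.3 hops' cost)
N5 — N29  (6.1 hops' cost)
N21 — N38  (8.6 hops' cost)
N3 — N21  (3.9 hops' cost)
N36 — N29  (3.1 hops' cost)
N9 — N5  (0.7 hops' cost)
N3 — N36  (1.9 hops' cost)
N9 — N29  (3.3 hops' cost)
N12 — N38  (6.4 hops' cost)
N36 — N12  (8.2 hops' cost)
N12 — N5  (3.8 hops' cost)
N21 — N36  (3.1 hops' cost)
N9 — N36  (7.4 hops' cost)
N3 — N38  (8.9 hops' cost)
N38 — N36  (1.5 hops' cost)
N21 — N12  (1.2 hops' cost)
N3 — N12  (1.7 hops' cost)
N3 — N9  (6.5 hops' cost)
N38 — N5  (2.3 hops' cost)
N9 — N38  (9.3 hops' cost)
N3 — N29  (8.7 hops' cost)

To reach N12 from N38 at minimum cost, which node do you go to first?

N36

Compare a few routes:
N38 → N36 → N3 → N12: 1.5+1.9+1.7 = 5.1
N38 → N36 → N21 → N12: 1.5+3.1+1.2 = 5.8
Cheapest is N38 → N36 → N3 → N12 at 5.1 hops' cost.
So from N38 the first move is to N36.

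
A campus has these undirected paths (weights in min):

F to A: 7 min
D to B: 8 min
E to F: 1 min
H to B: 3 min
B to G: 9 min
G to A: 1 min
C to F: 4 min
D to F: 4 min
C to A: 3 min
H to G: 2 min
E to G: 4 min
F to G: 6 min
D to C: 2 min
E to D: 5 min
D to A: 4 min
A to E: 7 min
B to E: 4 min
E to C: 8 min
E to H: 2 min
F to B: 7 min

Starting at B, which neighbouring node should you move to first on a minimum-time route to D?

Compare a few routes:
B → E → F → D: 4+1+4 = 9
B → D: 8 = 8
Cheapest is B → D at 8 min.
So from B the first move is to D.

D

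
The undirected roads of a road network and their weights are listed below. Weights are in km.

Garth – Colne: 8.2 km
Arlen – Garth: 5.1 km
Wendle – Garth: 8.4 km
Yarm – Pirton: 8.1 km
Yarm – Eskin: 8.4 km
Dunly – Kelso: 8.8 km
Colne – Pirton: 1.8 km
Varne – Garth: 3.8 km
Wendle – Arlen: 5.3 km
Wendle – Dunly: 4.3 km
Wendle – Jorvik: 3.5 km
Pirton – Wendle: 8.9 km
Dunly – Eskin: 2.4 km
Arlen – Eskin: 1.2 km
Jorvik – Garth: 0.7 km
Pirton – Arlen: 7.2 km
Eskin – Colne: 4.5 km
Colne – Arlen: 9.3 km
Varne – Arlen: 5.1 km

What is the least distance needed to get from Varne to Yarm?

Candidate routes:
Varne–Garth–Arlen–Eskin–Yarm: 3.8+5.1+1.2+8.4 = 18.5
Varne–Arlen–Pirton–Yarm: 5.1+7.2+8.1 = 20.4
Varne–Arlen–Eskin–Yarm: 5.1+1.2+8.4 = 14.7
Cheapest is Varne–Arlen–Eskin–Yarm at 14.7 km.

14.7 km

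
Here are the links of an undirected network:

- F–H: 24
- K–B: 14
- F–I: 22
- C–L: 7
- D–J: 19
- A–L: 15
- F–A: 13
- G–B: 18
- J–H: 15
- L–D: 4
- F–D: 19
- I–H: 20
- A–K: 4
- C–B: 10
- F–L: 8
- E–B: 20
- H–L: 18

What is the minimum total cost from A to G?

36

Enumerating some paths:
A–L–C–B–G: 15+7+10+18 = 50
A–K–B–G: 4+14+18 = 36
A–F–L–C–B–G: 13+8+7+10+18 = 56
The minimum is 36 via A–K–B–G.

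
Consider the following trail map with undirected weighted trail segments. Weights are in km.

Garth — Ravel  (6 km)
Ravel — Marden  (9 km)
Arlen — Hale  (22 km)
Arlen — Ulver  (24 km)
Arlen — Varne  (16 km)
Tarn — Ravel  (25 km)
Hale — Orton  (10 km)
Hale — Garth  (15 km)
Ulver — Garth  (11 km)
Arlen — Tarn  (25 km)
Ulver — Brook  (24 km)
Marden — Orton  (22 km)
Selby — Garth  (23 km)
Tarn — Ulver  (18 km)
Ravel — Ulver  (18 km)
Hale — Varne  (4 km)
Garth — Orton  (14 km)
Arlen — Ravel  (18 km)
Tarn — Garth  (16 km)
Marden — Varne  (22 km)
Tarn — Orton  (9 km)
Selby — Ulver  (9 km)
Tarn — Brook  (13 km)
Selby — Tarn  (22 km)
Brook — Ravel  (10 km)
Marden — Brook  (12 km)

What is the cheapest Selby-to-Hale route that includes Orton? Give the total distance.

41 km

Best Selby to Orton: Selby–Tarn–Orton costing 31
Best Orton to Hale: Orton–Hale costing 10
Total via Orton: 31 + 10 = 41 km.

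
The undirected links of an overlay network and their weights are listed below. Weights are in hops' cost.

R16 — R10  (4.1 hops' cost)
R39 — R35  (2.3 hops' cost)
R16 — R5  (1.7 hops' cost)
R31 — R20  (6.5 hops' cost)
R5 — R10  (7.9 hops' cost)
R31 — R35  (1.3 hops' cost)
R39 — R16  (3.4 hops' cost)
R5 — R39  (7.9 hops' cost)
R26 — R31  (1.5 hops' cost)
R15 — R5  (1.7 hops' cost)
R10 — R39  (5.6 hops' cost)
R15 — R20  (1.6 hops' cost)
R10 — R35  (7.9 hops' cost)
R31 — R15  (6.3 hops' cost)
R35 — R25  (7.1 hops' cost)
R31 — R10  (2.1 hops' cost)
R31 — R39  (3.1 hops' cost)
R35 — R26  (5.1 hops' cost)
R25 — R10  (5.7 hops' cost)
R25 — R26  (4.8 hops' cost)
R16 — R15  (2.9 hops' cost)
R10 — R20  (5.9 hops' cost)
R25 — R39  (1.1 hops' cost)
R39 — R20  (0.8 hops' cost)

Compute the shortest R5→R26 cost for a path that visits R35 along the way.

9.2 hops' cost

Shortest R5→R35: R5 → R15 → R20 → R39 → R35 = 6.4
Shortest R35→R26: R35 → R31 → R26 = 2.8
Total via R35: 6.4 + 2.8 = 9.2 hops' cost.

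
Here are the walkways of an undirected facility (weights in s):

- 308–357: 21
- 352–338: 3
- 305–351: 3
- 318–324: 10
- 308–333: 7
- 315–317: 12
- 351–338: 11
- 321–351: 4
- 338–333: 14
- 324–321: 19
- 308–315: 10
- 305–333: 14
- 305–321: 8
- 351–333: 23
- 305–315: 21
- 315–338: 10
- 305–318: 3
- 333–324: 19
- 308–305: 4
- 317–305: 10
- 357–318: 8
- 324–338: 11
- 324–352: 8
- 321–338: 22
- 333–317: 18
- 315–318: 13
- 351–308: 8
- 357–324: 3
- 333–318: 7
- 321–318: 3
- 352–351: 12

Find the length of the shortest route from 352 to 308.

19 s

Candidate routes:
352 - 351 - 308: 12+8 = 20
352 - 351 - 305 - 308: 12+3+4 = 19
The minimum is 19 s via 352 - 351 - 305 - 308.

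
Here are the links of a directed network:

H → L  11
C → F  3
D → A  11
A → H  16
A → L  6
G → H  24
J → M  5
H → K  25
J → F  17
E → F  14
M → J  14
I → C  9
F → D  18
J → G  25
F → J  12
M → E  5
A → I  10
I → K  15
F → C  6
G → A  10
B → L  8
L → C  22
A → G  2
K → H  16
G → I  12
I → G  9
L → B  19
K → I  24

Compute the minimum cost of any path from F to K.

54

Compare a few routes:
F → D → A → G → I → K: 18+11+2+12+15 = 58
F → D → A → I → K: 18+11+10+15 = 54
Cheapest is F → D → A → I → K at 54.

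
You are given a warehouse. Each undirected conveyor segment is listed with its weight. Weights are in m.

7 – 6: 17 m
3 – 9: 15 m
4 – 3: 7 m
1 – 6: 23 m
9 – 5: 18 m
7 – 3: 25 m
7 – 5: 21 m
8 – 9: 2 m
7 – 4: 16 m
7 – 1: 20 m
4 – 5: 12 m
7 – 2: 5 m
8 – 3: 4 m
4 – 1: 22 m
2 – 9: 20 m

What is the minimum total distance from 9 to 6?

42 m

Compare a few routes:
9 - 8 - 3 - 4 - 7 - 6: 2+4+7+16+17 = 46
9 - 8 - 3 - 7 - 6: 2+4+25+17 = 48
9 - 2 - 7 - 6: 20+5+17 = 42
Cheapest is 9 - 2 - 7 - 6 at 42 m.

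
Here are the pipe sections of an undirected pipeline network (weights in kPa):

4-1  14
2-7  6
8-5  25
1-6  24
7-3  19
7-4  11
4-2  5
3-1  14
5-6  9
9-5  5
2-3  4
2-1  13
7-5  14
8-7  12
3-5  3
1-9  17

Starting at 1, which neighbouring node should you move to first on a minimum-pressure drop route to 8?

2

Compare a few routes:
1–2–7–8: 13+6+12 = 31
1–3–2–7–8: 14+4+6+12 = 36
Cheapest is 1–2–7–8 at 31 kPa.
So from 1 the first move is to 2.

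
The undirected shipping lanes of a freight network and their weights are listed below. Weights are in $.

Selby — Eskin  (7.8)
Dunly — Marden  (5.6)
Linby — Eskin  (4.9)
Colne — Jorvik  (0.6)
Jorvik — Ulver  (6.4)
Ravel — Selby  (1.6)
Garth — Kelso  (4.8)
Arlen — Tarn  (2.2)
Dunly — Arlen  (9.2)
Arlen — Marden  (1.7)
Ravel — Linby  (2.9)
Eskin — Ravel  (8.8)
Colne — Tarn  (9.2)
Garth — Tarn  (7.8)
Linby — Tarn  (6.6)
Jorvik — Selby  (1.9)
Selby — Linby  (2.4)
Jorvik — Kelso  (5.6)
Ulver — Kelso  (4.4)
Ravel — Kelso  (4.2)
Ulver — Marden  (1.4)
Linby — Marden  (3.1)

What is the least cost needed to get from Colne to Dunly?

Candidate routes:
Colne → Jorvik → Ulver → Marden → Dunly: 0.6+6.4+1.4+5.6 = 14
Colne → Jorvik → Selby → Ravel → Linby → Marden → Dunly: 0.6+1.9+1.6+2.9+3.1+5.6 = 15.7
Colne → Jorvik → Selby → Linby → Marden → Dunly: 0.6+1.9+2.4+3.1+5.6 = 13.6
Colne → Jorvik → Kelso → Ulver → Marden → Dunly: 0.6+5.6+4.4+1.4+5.6 = 17.6
Cheapest is Colne → Jorvik → Selby → Linby → Marden → Dunly at $13.6.

$13.6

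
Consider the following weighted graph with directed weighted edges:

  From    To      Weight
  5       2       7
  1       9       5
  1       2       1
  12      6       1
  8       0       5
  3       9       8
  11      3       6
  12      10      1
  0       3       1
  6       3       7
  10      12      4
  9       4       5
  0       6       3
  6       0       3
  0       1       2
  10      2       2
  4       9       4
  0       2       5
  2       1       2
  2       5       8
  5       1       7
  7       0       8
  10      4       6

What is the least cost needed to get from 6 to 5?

Compare a few routes:
6–0–1–2–5: 3+2+1+8 = 14
6–0–2–5: 3+5+8 = 16
Cheapest is 6–0–1–2–5 at 14.

14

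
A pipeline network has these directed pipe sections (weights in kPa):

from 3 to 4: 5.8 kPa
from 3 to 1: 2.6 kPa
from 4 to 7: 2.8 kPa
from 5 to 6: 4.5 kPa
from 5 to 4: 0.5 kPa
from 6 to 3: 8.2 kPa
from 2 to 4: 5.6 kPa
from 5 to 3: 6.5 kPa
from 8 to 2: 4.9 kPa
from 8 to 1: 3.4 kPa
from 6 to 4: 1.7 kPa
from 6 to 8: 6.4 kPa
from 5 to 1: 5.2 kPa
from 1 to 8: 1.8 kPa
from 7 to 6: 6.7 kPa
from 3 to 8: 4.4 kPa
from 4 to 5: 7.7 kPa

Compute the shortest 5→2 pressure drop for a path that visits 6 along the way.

15.8 kPa

Shortest 5→6: 5 → 6 = 4.5
Best 6 to 2: 6 → 8 → 2 costing 11.3
Total via 6: 4.5 + 11.3 = 15.8 kPa.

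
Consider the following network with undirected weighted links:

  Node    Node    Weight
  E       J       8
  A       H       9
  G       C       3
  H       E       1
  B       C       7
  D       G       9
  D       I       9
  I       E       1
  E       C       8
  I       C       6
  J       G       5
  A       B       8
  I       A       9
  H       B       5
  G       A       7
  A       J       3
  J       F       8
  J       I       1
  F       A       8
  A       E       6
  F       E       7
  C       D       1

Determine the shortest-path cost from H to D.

9

Shortest distances from H:
H: 0
E: 1  (via H)
I: 2  (via E)
J: 3  (via I)
B: 5  (via H)
A: 6  (via J)
C: 8  (via I)
F: 8  (via E)
G: 8  (via J)
D: 9  (via C)
Shortest route: H–E–I–C–D = 9.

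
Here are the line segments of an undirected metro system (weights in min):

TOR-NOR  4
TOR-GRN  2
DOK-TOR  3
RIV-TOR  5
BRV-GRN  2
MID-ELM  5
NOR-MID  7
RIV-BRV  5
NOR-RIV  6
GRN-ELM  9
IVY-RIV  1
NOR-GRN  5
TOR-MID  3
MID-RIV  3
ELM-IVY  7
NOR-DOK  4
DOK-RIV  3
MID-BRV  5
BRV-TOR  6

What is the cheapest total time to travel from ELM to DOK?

11 min

Compare a few routes:
ELM → GRN → TOR → DOK: 9+2+3 = 14
ELM → MID → TOR → DOK: 5+3+3 = 11
ELM → MID → NOR → DOK: 5+7+4 = 16
ELM → IVY → RIV → TOR → DOK: 7+1+5+3 = 16
Cheapest is ELM → MID → TOR → DOK at 11 min.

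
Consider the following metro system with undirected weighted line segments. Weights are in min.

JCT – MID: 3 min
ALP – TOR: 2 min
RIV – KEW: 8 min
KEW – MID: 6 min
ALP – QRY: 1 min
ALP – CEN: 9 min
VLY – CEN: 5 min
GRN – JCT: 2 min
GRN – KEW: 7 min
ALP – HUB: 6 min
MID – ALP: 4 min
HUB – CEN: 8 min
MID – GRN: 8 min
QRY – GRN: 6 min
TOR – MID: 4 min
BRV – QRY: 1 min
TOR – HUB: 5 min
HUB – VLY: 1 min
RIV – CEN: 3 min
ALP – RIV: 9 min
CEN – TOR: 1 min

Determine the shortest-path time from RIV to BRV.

8 min

Running Dijkstra from RIV:
RIV: 0
CEN: 3  (via RIV)
TOR: 4  (via CEN)
ALP: 6  (via TOR)
QRY: 7  (via ALP)
KEW: 8  (via RIV)
VLY: 8  (via CEN)
MID: 8  (via TOR)
BRV: 8  (via QRY)
Shortest route: RIV–CEN–TOR–ALP–QRY–BRV = 8 min.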